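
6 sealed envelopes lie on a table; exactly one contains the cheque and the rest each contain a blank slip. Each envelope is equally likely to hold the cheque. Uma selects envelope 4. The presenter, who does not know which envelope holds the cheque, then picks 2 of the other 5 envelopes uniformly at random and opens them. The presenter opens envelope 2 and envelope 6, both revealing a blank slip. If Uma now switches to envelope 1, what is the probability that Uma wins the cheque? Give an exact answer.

Because the presenter chose which envelopes to open without knowing where the cheque is, the choice is independent of the prize location. Learning that none of the 2 opened envelopes holds the cheque simply rules out those 2 locations and leaves the remaining 4 envelopes still equally likely by symmetry.
So P(the cheque in envelope 1) = 1/4.

1/4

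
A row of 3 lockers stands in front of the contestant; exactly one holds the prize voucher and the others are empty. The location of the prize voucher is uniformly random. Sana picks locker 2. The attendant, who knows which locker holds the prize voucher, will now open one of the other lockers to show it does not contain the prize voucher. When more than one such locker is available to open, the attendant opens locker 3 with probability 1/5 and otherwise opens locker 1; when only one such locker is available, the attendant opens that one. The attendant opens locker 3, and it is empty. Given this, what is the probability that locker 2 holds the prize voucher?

Consider each possible location of the prize voucher in turn.
If it is in locker 1 (prior 1/3): only locker 3 is available, probability 1; weight (1/3)·1 = 1/3.
If it is in locker 2 (prior 1/3): locker 3 is available, opened with probability 1/5; weight (1/3)·(1/5) = 1/15.
If it is in locker 3 (prior 1/3): the attendant opened locker 3, so this case is ruled out; weight (1/3)·0 = 0.
The weights sum to 2/5.
So P(the prize voucher in locker 2 | the attendant opened locker 3) = (1/15) / (2/5) = 1/6.

1/6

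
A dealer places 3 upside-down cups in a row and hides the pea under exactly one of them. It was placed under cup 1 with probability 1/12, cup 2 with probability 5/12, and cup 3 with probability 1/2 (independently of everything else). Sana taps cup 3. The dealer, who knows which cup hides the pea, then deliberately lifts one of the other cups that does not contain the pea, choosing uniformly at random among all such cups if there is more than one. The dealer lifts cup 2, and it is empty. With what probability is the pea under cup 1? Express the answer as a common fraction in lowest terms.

1/4

Condition on the true location of the pea.
If it is under cup 1 (prior 1/12): the dealer has no choice, probability 1; weight (1/12)·1 = 1/12.
If it is under cup 2 (prior 5/12): the dealer opened cup 2, so this case is ruled out; weight (5/12)·0 = 0.
If it is under cup 3 (prior 1/2): the dealer has 2 equally likely choices, so probability 1/2; weight (1/2)·(1/2) = 1/4.
The weights sum to 1/3.
So P(the pea under cup 1 | the dealer opened cup 2) = (1/12) / (1/3) = 1/4.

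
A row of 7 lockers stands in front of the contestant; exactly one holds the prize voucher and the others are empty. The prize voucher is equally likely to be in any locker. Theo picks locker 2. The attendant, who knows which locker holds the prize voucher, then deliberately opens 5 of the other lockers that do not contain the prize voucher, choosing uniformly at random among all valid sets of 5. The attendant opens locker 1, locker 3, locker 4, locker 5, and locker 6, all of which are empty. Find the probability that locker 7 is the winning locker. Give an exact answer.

Apply Bayes' rule, conditioning on where the prize voucher actually is.
If it is in any of lockers 1, 3, 4, 5, and 6 (prior 1/7 each): that locker was opened and seen not to hold the prize — ruled out; weight (1/7)·0 = 0 each.
If it is in locker 2 (prior 1/7): the attendant has 6 equally likely choices, so probability 1/6; weight (1/7)·(1/6) = 1/42.
If it is in locker 7 (prior 1/7): the attendant has no choice, probability 1; weight (1/7)·1 = 1/7.
The weights sum to 1/6.
So P(the prize voucher in locker 7 | the attendant opened locker 1, locker 3, locker 4, locker 5, and locker 6) = (1/7) / (1/6) = 6/7.

6/7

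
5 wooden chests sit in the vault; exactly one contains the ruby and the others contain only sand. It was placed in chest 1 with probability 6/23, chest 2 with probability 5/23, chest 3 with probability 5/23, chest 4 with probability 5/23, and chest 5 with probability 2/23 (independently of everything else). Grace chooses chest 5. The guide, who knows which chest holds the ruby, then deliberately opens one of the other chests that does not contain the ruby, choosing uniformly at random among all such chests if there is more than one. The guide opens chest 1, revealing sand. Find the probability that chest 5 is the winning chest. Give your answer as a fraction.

1/11

Condition on the true location of the ruby.
If it is in chest 1 (prior 6/23): the guide opened chest 1, so this case is ruled out; weight (6/23)·0 = 0.
If it is in any of chests 2, 3, and 4 (prior 5/23 each): the guide has 3 equally likely choices, so probability 1/3; weight (5/23)·(1/3) = 5/69 each.
If it is in chest 5 (prior 2/23): the guide has 4 equally likely choices, so probability 1/4; weight (2/23)·(1/4) = 1/46.
The weights sum to 11/46.
So P(the ruby in chest 5 | the guide opened chest 1) = (1/46) / (11/46) = 1/11.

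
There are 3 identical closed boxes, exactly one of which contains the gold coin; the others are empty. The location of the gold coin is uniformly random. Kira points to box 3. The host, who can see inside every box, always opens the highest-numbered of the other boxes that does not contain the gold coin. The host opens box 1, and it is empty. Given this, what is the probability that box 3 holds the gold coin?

Apply Bayes' rule, conditioning on where the gold coin actually is.
If it is in box 1 (prior 1/3): the host opened box 1, so this case is ruled out; weight (1/3)·0 = 0.
If it is in box 2 (prior 1/3): box 1 is the highest-numbered option available, probability 1; weight (1/3)·1 = 1/3.
If it is in box 3 (prior 1/3): the host would have opened box 2 instead, probability 0; weight (1/3)·0 = 0.
The weights sum to 1/3.
So P(the gold coin in box 3 | the host opened box 1) = 0 / (1/3) = 0.

0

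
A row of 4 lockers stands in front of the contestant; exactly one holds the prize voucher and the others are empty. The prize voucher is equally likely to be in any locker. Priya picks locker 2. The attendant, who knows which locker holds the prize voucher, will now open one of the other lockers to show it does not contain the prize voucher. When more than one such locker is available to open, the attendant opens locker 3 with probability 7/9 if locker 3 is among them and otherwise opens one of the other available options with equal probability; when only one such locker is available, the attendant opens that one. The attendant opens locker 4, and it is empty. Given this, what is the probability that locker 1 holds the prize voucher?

4/15

Apply Bayes' rule, conditioning on where the prize voucher actually is.
If it is in locker 1 (prior 1/4): locker 3 is available but not opened, probability 2/9; weight (1/4)·(2/9) = 1/18.
If it is in locker 2 (prior 1/4): locker 3 is available but not opened; locker 4 gets probability (1 − 7/9)/2 = 1/9; weight (1/4)·(1/9) = 1/36.
If it is in locker 3 (prior 1/4): locker 3 holds the prize so is unavailable; the attendant chooses uniformly among the 2 others, probability 1/2; weight (1/4)·(1/2) = 1/8.
If it is in locker 4 (prior 1/4): the attendant opened locker 4, so this case is ruled out; weight (1/4)·0 = 0.
The weights sum to 5/24.
So P(the prize voucher in locker 1 | the attendant opened locker 4) = (1/18) / (5/24) = 4/15.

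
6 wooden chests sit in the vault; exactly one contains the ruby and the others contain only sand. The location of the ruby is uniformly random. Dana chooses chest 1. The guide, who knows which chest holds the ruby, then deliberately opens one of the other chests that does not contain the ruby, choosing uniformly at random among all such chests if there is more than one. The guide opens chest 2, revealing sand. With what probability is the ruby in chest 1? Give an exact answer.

1/6

Condition on the true location of the ruby.
If it is in chest 1 (prior 1/6): the guide has 5 equally likely choices, so probability 1/5; weight (1/6)·(1/5) = 1/30.
If it is in chest 2 (prior 1/6): the guide opened chest 2, so this case is ruled out; weight (1/6)·0 = 0.
If it is in any of chests 3, 4, 5, and 6 (prior 1/6 each): the guide has 4 equally likely choices, so probability 1/4; weight (1/6)·(1/4) = 1/24 each.
The weights sum to 1/5.
So P(the ruby in chest 1 | the guide opened chest 2) = (1/30) / (1/5) = 1/6.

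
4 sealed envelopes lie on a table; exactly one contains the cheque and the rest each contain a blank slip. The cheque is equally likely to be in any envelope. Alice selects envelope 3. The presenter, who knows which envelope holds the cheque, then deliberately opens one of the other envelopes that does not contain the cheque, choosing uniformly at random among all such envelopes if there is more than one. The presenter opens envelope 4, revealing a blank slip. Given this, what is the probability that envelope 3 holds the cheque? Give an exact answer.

Condition on the true location of the cheque.
If it is in either of envelopes 1 and 2 (prior 1/4 each): the presenter has 2 equally likely choices, so probability 1/2; weight (1/4)·(1/2) = 1/8 each.
If it is in envelope 3 (prior 1/4): the presenter has 3 equally likely choices, so probability 1/3; weight (1/4)·(1/3) = 1/12.
If it is in envelope 4 (prior 1/4): the presenter opened envelope 4, so this case is ruled out; weight (1/4)·0 = 0.
The weights sum to 1/3.
So P(the cheque in envelope 3 | the presenter opened envelope 4) = (1/12) / (1/3) = 1/4.

1/4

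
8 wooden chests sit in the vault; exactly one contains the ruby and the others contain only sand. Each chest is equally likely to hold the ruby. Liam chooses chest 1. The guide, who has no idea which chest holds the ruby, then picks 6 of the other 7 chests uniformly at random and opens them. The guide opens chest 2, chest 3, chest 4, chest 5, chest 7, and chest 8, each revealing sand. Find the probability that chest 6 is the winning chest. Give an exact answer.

Because the guide chose which chests to open without knowing where the ruby is, the choice is independent of the prize location. Learning that none of the 6 opened chests holds the ruby simply rules out those 6 locations and leaves the remaining 2 chests still equally likely by symmetry.
So P(the ruby in chest 6) = 1/2.

1/2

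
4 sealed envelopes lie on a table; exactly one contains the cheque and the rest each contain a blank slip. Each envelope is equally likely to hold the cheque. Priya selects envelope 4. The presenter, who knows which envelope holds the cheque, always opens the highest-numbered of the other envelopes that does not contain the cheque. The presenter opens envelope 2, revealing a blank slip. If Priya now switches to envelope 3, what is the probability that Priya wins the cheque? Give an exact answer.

1

Consider each possible location of the cheque in turn.
If it is in either of envelopes 1 and 4 (prior 1/4 each): the presenter would have opened envelope 3 instead, probability 0; weight (1/4)·0 = 0 each.
If it is in envelope 2 (prior 1/4): the presenter opened envelope 2, so this case is ruled out; weight (1/4)·0 = 0.
If it is in envelope 3 (prior 1/4): envelope 2 is the highest-numbered option available, probability 1; weight (1/4)·1 = 1/4.
The weights sum to 1/4.
So P(the cheque in envelope 3 | the presenter opened envelope 2) = (1/4) / (1/4) = 1.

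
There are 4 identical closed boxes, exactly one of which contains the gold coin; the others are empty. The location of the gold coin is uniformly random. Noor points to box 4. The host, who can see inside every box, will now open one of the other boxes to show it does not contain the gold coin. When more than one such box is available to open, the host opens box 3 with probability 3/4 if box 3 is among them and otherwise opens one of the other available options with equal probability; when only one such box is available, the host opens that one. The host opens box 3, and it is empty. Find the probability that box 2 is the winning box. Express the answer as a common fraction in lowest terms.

Apply Bayes' rule, conditioning on where the gold coin actually is.
If it is in any of boxes 1, 2, and 4 (prior 1/4 each): box 3 is available, opened with probability 3/4; weight (1/4)·(3/4) = 3/16 each.
If it is in box 3 (prior 1/4): the host opened box 3, so this case is ruled out; weight (1/4)·0 = 0.
The weights sum to 9/16.
So P(the gold coin in box 2 | the host opened box 3) = (3/16) / (9/16) = 1/3.

1/3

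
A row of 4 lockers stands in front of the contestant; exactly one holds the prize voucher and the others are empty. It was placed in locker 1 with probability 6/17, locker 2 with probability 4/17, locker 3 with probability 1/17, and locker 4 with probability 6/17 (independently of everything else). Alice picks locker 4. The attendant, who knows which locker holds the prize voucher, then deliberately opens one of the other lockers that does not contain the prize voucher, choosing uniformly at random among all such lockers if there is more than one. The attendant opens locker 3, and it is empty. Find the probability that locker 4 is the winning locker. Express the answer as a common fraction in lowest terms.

Condition on the true location of the prize voucher.
If it is in locker 1 (prior 6/17): the attendant has 2 equally likely choices, so probability 1/2; weight (6/17)·(1/2) = 3/17.
If it is in locker 2 (prior 4/17): the attendant has 2 equally likely choices, so probability 1/2; weight (4/17)·(1/2) = 2/17.
If it is in locker 3 (prior 1/17): the attendant opened locker 3, so this case is ruled out; weight (1/17)·0 = 0.
If it is in locker 4 (prior 6/17): the attendant has 3 equally likely choices, so probability 1/3; weight (6/17)·(1/3) = 2/17.
The weights sum to 7/17.
So P(the prize voucher in locker 4 | the attendant opened locker 3) = (2/17) / (7/17) = 2/7.

2/7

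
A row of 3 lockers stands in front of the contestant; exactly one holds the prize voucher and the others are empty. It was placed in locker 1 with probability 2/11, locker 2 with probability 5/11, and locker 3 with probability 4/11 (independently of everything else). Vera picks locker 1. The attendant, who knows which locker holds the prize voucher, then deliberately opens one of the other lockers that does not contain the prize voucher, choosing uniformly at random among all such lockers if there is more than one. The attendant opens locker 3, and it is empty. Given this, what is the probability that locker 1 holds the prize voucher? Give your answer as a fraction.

1/6

Condition on the true location of the prize voucher.
If it is in locker 1 (prior 2/11): the attendant has 2 equally likely choices, so probability 1/2; weight (2/11)·(1/2) = 1/11.
If it is in locker 2 (prior 5/11): the attendant has no choice, probability 1; weight (5/11)·1 = 5/11.
If it is in locker 3 (prior 4/11): the attendant opened locker 3, so this case is ruled out; weight (4/11)·0 = 0.
The weights sum to 6/11.
So P(the prize voucher in locker 1 | the attendant opened locker 3) = (1/11) / (6/11) = 1/6.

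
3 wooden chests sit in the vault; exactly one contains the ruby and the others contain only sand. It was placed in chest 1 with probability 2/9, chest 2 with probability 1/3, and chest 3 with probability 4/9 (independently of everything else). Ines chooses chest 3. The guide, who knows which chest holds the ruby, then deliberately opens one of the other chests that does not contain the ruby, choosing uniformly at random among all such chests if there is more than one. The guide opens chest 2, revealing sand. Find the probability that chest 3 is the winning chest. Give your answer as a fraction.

1/2

Condition on the true location of the ruby.
If it is in chest 1 (prior 2/9): the guide has no choice, probability 1; weight (2/9)·1 = 2/9.
If it is in chest 2 (prior 1/3): the guide opened chest 2, so this case is ruled out; weight (1/3)·0 = 0.
If it is in chest 3 (prior 4/9): the guide has 2 equally likely choices, so probability 1/2; weight (4/9)·(1/2) = 2/9.
The weights sum to 4/9.
So P(the ruby in chest 3 | the guide opened chest 2) = (2/9) / (4/9) = 1/2.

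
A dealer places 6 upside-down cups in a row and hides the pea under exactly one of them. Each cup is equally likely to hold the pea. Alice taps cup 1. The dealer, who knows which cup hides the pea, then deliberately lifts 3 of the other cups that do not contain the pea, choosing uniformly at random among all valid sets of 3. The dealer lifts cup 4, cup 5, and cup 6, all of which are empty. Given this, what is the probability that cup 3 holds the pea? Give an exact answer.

Consider each possible location of the pea in turn.
If it is under cup 1 (prior 1/6): the dealer has 10 equally likely choices, so probability 1/10; weight (1/6)·(1/10) = 1/60.
If it is under either of cups 2 and 3 (prior 1/6 each): the dealer has 4 equally likely choices, so probability 1/4; weight (1/6)·(1/4) = 1/24 each.
If it is under any of cups 4, 5, and 6 (prior 1/6 each): that cup was opened and seen not to hold the prize — ruled out; weight (1/6)·0 = 0 each.
The weights sum to 1/10.
So P(the pea under cup 3 | the dealer opened cup 4, cup 5, and cup 6) = (1/24) / (1/10) = 5/12.

5/12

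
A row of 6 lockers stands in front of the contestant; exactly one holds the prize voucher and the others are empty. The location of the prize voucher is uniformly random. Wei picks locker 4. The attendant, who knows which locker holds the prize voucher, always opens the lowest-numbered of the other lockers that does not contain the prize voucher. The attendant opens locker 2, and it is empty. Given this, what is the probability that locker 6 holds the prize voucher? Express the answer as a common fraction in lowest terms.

Consider each possible location of the prize voucher in turn.
If it is in locker 1 (prior 1/6): locker 2 is the lowest-numbered option available, probability 1; weight (1/6)·1 = 1/6.
If it is in locker 2 (prior 1/6): the attendant opened locker 2, so this case is ruled out; weight (1/6)·0 = 0.
If it is in any of lockers 3, 4, 5, and 6 (prior 1/6 each): the attendant would have opened locker 1 instead, probability 0; weight (1/6)·0 = 0 each.
The weights sum to 1/6.
So P(the prize voucher in locker 6 | the attendant opened locker 2) = 0 / (1/6) = 0.

0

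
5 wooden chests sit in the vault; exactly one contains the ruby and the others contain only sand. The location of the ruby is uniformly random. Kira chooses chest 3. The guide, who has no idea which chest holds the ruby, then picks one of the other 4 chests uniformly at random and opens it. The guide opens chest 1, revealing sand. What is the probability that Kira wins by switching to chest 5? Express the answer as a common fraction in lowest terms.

Consider each possible location of the ruby in turn.
If it is in chest 1 (prior 1/5): the guide opened chest 1, so this case is ruled out; weight (1/5)·0 = 0.
If it is in any of chests 2, 3, 4, and 5 (prior 1/5 each): the guide picks chest 1 with probability 1/4 regardless, and it is not the prize; weight (1/5)·(1/4) = 1/20 each.
The weights sum to 1/5.
So P(the ruby in chest 5 | the guide opened chest 1) = (1/20) / (1/5) = 1/4.

1/4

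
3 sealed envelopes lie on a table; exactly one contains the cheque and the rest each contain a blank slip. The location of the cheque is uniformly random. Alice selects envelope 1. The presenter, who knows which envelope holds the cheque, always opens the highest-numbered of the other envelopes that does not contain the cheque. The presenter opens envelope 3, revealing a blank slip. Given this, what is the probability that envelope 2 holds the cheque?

Apply Bayes' rule, conditioning on where the cheque actually is.
If it is in either of envelopes 1 and 2 (prior 1/3 each): envelope 3 is the highest-numbered option available, probability 1; weight (1/3)·1 = 1/3 each.
If it is in envelope 3 (prior 1/3): the presenter opened envelope 3, so this case is ruled out; weight (1/3)·0 = 0.
The weights sum to 2/3.
So P(the cheque in envelope 2 | the presenter opened envelope 3) = (1/3) / (2/3) = 1/2.

1/2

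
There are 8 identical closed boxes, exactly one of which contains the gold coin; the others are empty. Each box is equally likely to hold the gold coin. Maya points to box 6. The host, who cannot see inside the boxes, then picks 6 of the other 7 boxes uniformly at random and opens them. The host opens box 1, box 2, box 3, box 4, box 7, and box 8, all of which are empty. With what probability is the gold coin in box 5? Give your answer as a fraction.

Condition on the true location of the gold coin.
If it is in any of boxes 1, 2, 3, 4, 7, and 8 (prior 1/8 each): that box was opened and seen not to hold the prize — ruled out; weight (1/8)·0 = 0 each.
If it is in either of boxes 5 and 6 (prior 1/8 each): the host picks exactly this set with probability 1/7 regardless, and none is the prize; weight (1/8)·(1/7) = 1/56 each.
The weights sum to 1/28.
So P(the gold coin in box 5 | the host opened box 1, box 2, box 3, box 4, box 7, and box 8) = (1/56) / (1/28) = 1/2.

1/2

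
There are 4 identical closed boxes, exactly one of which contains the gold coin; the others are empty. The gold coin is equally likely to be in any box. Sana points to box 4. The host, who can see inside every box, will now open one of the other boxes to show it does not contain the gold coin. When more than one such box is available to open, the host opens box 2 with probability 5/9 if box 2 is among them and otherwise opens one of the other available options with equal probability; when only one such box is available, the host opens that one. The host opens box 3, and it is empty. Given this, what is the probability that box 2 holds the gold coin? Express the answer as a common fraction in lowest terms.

3/7

Condition on the true location of the gold coin.
If it is in box 1 (prior 1/4): box 2 is available but not opened, probability 4/9; weight (1/4)·(4/9) = 1/9.
If it is in box 2 (prior 1/4): box 2 holds the prize so is unavailable; the host chooses uniformly among the 2 others, probability 1/2; weight (1/4)·(1/2) = 1/8.
If it is in box 3 (prior 1/4): the host opened box 3, so this case is ruled out; weight (1/4)·0 = 0.
If it is in box 4 (prior 1/4): box 2 is available but not opened; box 3 gets probability (1 − 5/9)/2 = 2/9; weight (1/4)·(2/9) = 1/18.
The weights sum to 7/24.
So P(the gold coin in box 2 | the host opened box 3) = (1/8) / (7/24) = 3/7.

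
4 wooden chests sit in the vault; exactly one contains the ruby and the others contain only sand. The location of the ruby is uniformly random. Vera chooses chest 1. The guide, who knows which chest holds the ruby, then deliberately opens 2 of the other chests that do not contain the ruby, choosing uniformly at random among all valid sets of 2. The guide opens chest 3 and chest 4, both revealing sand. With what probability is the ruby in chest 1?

1/4

Condition on the true location of the ruby.
If it is in chest 1 (prior 1/4): the guide has 3 equally likely choices, so probability 1/3; weight (1/4)·(1/3) = 1/12.
If it is in chest 2 (prior 1/4): the guide has no choice, probability 1; weight (1/4)·1 = 1/4.
If it is in either of chests 3 and 4 (prior 1/4 each): that chest was opened and seen not to hold the prize — ruled out; weight (1/4)·0 = 0 each.
The weights sum to 1/3.
So P(the ruby in chest 1 | the guide opened chest 3 and chest 4) = (1/12) / (1/3) = 1/4.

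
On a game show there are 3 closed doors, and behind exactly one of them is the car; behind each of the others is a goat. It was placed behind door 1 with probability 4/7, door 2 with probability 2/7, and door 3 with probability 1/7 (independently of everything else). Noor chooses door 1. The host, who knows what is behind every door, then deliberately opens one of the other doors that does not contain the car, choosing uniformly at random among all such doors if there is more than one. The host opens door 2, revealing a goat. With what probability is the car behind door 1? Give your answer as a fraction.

Condition on the true location of the car.
If it is behind door 1 (prior 4/7): the host has 2 equally likely choices, so probability 1/2; weight (4/7)·(1/2) = 2/7.
If it is behind door 2 (prior 2/7): the host opened door 2, so this case is ruled out; weight (2/7)·0 = 0.
If it is behind door 3 (prior 1/7): the host has no choice, probability 1; weight (1/7)·1 = 1/7.
The weights sum to 3/7.
So P(the car behind door 1 | the host opened door 2) = (2/7) / (3/7) = 2/3.

2/3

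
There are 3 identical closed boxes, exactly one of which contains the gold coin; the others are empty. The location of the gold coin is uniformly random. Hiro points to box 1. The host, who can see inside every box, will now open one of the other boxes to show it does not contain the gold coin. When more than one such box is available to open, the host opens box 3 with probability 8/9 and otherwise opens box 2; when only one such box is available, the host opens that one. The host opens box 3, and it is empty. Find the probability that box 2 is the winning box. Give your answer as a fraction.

9/17

Apply Bayes' rule, conditioning on where the gold coin actually is.
If it is in box 1 (prior 1/3): box 3 is available, opened with probability 8/9; weight (1/3)·(8/9) = 8/27.
If it is in box 2 (prior 1/3): only box 3 is available, probability 1; weight (1/3)·1 = 1/3.
If it is in box 3 (prior 1/3): the host opened box 3, so this case is ruled out; weight (1/3)·0 = 0.
The weights sum to 17/27.
So P(the gold coin in box 2 | the host opened box 3) = (1/3) / (17/27) = 9/17.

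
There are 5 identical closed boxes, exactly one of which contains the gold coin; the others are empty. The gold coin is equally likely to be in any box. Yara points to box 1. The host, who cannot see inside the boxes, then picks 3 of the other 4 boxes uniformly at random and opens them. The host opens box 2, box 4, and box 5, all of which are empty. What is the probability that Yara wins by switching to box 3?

Apply Bayes' rule, conditioning on where the gold coin actually is.
If it is in either of boxes 1 and 3 (prior 1/5 each): the host picks exactly this set with probability 1/4 regardless, and none is the prize; weight (1/5)·(1/4) = 1/20 each.
If it is in any of boxes 2, 4, and 5 (prior 1/5 each): that box was opened and seen not to hold the prize — ruled out; weight (1/5)·0 = 0 each.
The weights sum to 1/10.
So P(the gold coin in box 3 | the host opened box 2, box 4, and box 5) = (1/20) / (1/10) = 1/2.

1/2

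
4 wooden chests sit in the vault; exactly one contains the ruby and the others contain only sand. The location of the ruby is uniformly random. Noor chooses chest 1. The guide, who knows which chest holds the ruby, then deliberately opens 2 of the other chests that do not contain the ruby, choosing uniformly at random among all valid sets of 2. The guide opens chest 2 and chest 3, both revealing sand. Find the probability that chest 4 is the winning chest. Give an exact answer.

Condition on the true location of the ruby.
If it is in chest 1 (prior 1/4): the guide has 3 equally likely choices, so probability 1/3; weight (1/4)·(1/3) = 1/12.
If it is in either of chests 2 and 3 (prior 1/4 each): that chest was opened and seen not to hold the prize — ruled out; weight (1/4)·0 = 0 each.
If it is in chest 4 (prior 1/4): the guide has no choice, probability 1; weight (1/4)·1 = 1/4.
The weights sum to 1/3.
So P(the ruby in chest 4 | the guide opened chest 2 and chest 3) = (1/4) / (1/3) = 3/4.

3/4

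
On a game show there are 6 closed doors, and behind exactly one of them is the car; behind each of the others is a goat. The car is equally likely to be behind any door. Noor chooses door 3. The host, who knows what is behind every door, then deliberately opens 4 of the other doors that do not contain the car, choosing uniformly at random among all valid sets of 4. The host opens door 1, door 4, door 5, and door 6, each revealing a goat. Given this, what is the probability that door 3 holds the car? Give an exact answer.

Condition on the true location of the car.
If it is behind any of doors 1, 4, 5, and 6 (prior 1/6 each): that door was opened and seen not to hold the prize — ruled out; weight (1/6)·0 = 0 each.
If it is behind door 2 (prior 1/6): the host has no choice, probability 1; weight (1/6)·1 = 1/6.
If it is behind door 3 (prior 1/6): the host has 5 equally likely choices, so probability 1/5; weight (1/6)·(1/5) = 1/30.
The weights sum to 1/5.
So P(the car behind door 3 | the host opened door 1, door 4, door 5, and door 6) = (1/30) / (1/5) = 1/6.

1/6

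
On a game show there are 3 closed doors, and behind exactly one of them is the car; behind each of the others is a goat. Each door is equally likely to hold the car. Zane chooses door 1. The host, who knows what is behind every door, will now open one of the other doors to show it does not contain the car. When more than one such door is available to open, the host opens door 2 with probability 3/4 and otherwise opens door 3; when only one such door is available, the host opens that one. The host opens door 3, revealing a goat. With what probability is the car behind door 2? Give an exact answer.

4/5

Apply Bayes' rule, conditioning on where the car actually is.
If it is behind door 1 (prior 1/3): door 2 is available but not opened, probability 1/4; weight (1/3)·(1/4) = 1/12.
If it is behind door 2 (prior 1/3): only door 3 is available, probability 1; weight (1/3)·1 = 1/3.
If it is behind door 3 (prior 1/3): the host opened door 3, so this case is ruled out; weight (1/3)·0 = 0.
The weights sum to 5/12.
So P(the car behind door 2 | the host opened door 3) = (1/3) / (5/12) = 4/5.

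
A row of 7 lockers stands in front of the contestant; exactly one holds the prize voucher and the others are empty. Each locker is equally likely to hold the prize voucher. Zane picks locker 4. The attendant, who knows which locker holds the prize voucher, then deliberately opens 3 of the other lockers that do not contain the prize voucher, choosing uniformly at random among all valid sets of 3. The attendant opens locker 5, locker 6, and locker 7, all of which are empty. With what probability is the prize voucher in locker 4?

Consider each possible location of the prize voucher in turn.
If it is in any of lockers 1, 2, and 3 (prior 1/7 each): the attendant has 10 equally likely choices, so probability 1/10; weight (1/7)·(1/10) = 1/70 each.
If it is in locker 4 (prior 1/7): the attendant has 20 equally likely choices, so probability 1/20; weight (1/7)·(1/20) = 1/140.
If it is in any of lockers 5, 6, and 7 (prior 1/7 each): that locker was opened and seen not to hold the prize — ruled out; weight (1/7)·0 = 0 each.
The weights sum to 1/20.
So P(the prize voucher in locker 4 | the attendant opened locker 5, locker 6, and locker 7) = (1/140) / (1/20) = 1/7.

1/7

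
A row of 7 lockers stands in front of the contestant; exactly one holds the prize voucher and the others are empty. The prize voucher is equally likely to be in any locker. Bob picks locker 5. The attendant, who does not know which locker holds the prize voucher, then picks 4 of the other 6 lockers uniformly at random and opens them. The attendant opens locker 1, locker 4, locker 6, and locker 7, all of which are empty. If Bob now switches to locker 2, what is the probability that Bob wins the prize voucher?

Because the attendant chose which lockers to open without knowing where the prize voucher is, the choice is independent of the prize location. Learning that none of the 4 opened lockers holds the prize voucher simply rules out those 4 locations and leaves the remaining 3 lockers still equally likely by symmetry.
So P(the prize voucher in locker 2) = 1/3.

1/3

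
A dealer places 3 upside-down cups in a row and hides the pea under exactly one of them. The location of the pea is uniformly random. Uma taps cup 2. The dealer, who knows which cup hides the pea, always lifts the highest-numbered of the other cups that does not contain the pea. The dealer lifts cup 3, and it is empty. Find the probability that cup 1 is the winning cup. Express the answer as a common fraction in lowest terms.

1/2

Apply Bayes' rule, conditioning on where the pea actually is.
If it is under either of cups 1 and 2 (prior 1/3 each): cup 3 is the highest-numbered option available, probability 1; weight (1/3)·1 = 1/3 each.
If it is under cup 3 (prior 1/3): the dealer opened cup 3, so this case is ruled out; weight (1/3)·0 = 0.
The weights sum to 2/3.
So P(the pea under cup 1 | the dealer opened cup 3) = (1/3) / (2/3) = 1/2.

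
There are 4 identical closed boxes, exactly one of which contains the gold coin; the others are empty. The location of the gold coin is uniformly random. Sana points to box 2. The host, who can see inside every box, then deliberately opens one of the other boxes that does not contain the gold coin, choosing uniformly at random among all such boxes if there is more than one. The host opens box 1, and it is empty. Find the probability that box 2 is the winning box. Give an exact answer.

Apply Bayes' rule, conditioning on where the gold coin actually is.
If it is in box 1 (prior 1/4): the host opened box 1, so this case is ruled out; weight (1/4)·0 = 0.
If it is in box 2 (prior 1/4): the host has 3 equally likely choices, so probability 1/3; weight (1/4)·(1/3) = 1/12.
If it is in either of boxes 3 and 4 (prior 1/4 each): the host has 2 equally likely choices, so probability 1/2; weight (1/4)·(1/2) = 1/8 each.
The weights sum to 1/3.
So P(the gold coin in box 2 | the host opened box 1) = (1/12) / (1/3) = 1/4.

1/4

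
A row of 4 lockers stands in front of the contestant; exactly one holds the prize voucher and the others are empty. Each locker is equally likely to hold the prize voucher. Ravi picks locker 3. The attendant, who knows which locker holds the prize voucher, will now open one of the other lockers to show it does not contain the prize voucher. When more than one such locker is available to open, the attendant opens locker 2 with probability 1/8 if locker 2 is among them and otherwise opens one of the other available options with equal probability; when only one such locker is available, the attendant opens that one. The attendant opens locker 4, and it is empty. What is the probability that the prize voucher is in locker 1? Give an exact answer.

14/29

Condition on the true location of the prize voucher.
If it is in locker 1 (prior 1/4): locker 2 is available but not opened, probability 7/8; weight (1/4)·(7/8) = 7/32.
If it is in locker 2 (prior 1/4): locker 2 holds the prize so is unavailable; the attendant chooses uniformly among the 2 others, probability 1/2; weight (1/4)·(1/2) = 1/8.
If it is in locker 3 (prior 1/4): locker 2 is available but not opened; locker 4 gets probability (1 − 1/8)/2 = 7/16; weight (1/4)·(7/16) = 7/64.
If it is in locker 4 (prior 1/4): the attendant opened locker 4, so this case is ruled out; weight (1/4)·0 = 0.
The weights sum to 29/64.
So P(the prize voucher in locker 1 | the attendant opened locker 4) = (7/32) / (29/64) = 14/29.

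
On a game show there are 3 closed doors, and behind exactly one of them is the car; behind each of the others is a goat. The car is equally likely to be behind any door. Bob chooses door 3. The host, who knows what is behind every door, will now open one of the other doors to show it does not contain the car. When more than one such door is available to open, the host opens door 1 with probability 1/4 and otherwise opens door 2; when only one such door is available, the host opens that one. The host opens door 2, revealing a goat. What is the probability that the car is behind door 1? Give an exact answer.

4/7

Apply Bayes' rule, conditioning on where the car actually is.
If it is behind door 1 (prior 1/3): only door 2 is available, probability 1; weight (1/3)·1 = 1/3.
If it is behind door 2 (prior 1/3): the host opened door 2, so this case is ruled out; weight (1/3)·0 = 0.
If it is behind door 3 (prior 1/3): door 1 is available but not opened, probability 3/4; weight (1/3)·(3/4) = 1/4.
The weights sum to 7/12.
So P(the car behind door 1 | the host opened door 2) = (1/3) / (7/12) = 4/7.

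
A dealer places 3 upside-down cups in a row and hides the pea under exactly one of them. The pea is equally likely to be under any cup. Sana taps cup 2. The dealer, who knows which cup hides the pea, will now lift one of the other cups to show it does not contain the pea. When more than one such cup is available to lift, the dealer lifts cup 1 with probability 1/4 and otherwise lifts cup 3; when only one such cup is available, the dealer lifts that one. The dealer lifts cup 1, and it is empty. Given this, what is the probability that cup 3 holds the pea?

4/5

Apply Bayes' rule, conditioning on where the pea actually is.
If it is under cup 1 (prior 1/3): the dealer opened cup 1, so this case is ruled out; weight (1/3)·0 = 0.
If it is under cup 2 (prior 1/3): cup 1 is available, opened with probability 1/4; weight (1/3)·(1/4) = 1/12.
If it is under cup 3 (prior 1/3): only cup 1 is available, probability 1; weight (1/3)·1 = 1/3.
The weights sum to 5/12.
So P(the pea under cup 3 | the dealer opened cup 1) = (1/3) / (5/12) = 4/5.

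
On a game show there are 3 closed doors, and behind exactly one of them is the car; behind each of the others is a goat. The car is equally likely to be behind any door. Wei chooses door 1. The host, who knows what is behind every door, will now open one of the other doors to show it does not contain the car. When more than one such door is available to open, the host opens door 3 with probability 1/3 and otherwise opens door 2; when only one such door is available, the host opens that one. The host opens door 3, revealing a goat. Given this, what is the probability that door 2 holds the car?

Consider each possible location of the car in turn.
If it is behind door 1 (prior 1/3): door 3 is available, opened with probability 1/3; weight (1/3)·(1/3) = 1/9.
If it is behind door 2 (prior 1/3): only door 3 is available, probability 1; weight (1/3)·1 = 1/3.
If it is behind door 3 (prior 1/3): the host opened door 3, so this case is ruled out; weight (1/3)·0 = 0.
The weights sum to 4/9.
So P(the car behind door 2 | the host opened door 3) = (1/3) / (4/9) = 3/4.

3/4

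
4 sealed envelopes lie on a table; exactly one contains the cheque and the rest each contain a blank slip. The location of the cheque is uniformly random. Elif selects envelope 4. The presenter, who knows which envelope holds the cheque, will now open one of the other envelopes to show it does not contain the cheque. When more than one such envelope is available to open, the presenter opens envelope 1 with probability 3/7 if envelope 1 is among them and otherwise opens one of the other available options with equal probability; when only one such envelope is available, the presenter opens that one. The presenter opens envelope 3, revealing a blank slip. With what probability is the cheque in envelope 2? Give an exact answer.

Apply Bayes' rule, conditioning on where the cheque actually is.
If it is in envelope 1 (prior 1/4): envelope 1 holds the prize so is unavailable; the presenter chooses uniformly among the 2 others, probability 1/2; weight (1/4)·(1/2) = 1/8.
If it is in envelope 2 (prior 1/4): envelope 1 is available but not opened, probability 4/7; weight (1/4)·(4/7) = 1/7.
If it is in envelope 3 (prior 1/4): the presenter opened envelope 3, so this case is ruled out; weight (1/4)·0 = 0.
If it is in envelope 4 (prior 1/4): envelope 1 is available but not opened; envelope 3 gets probability (1 − 3/7)/2 = 2/7; weight (1/4)·(2/7) = 1/14.
The weights sum to 19/56.
So P(the cheque in envelope 2 | the presenter opened envelope 3) = (1/7) / (19/56) = 8/19.

8/19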